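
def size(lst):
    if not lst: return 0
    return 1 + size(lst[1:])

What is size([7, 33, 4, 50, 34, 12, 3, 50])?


size([7, 33, 4, 50, 34, 12, 3, 50]) = 1 + size([33, 4, 50, 34, 12, 3, 50])
size([33, 4, 50, 34, 12, 3, 50]) = 1 + size([4, 50, 34, 12, 3, 50])
size([4, 50, 34, 12, 3, 50]) = 1 + size([50, 34, 12, 3, 50])
size([50, 34, 12, 3, 50]) = 1 + size([34, 12, 3, 50])
size([34, 12, 3, 50]) = 1 + size([12, 3, 50])
size([12, 3, 50]) = 1 + size([3, 50])
size([3, 50]) = 1 + size([50])
size([50]) = 1 + size([])
size([]) = 0  (base case)
Unwinding: 1 + 1 + 1 + 1 + 1 + 1 + 1 + 1 + 0 = 8

8


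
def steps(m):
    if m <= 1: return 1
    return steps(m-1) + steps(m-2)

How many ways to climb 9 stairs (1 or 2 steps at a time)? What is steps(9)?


Building up from base cases:
steps(0) = 1
steps(1) = 1
steps(2) = steps(1) + steps(0) = 1 + 1 = 2
steps(3) = steps(2) + steps(1) = 2 + 1 = 3
steps(4) = steps(3) + steps(2) = 3 + 2 = 5
steps(5) = steps(4) + steps(3) = 5 + 3 = 8
steps(6) = steps(5) + steps(4) = 8 + 5 = 13
steps(7) = steps(6) + steps(5) = 13 + 8 = 21
steps(8) = steps(7) + steps(6) = 21 + 13 = 34
steps(9) = steps(8) + steps(7) = 34 + 21 = 55

55


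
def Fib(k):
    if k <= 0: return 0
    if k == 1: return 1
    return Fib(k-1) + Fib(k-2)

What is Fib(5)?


Computing Fib(5) bottom-up:
Fib(0) = 0
Fib(1) = 1
Fib(2) = Fib(1) + Fib(0) = 1 + 0 = 1
Fib(3) = Fib(2) + Fib(1) = 1 + 1 = 2
Fib(4) = Fib(3) + Fib(2) = 2 + 1 = 3
Fib(5) = Fib(4) + Fib(3) = 3 + 2 = 5

5


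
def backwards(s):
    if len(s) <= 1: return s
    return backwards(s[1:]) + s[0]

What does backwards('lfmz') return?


backwards('lfmz') = backwards('fmz') + 'l'
backwards('fmz') = backwards('mz') + 'f'
backwards('mz') = backwards('z') + 'm'
backwards('z') = 'z'  (base case)
Concatenating: 'z' + 'm' + 'f' + 'l' = 'zmfl'

zmfl


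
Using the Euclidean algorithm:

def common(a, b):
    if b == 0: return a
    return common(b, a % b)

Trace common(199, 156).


common(199, 156) = common(156, 43)
common(156, 43) = common(43, 27)
common(43, 27) = common(27, 16)
common(27, 16) = common(16, 11)
common(16, 11) = common(11, 5)
common(11, 5) = common(5, 1)
common(5, 1) = common(1, 0)
common(1, 0) = 1  (base case)

1


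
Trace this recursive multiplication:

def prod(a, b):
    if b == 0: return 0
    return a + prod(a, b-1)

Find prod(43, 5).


prod(43, 5) = 43 + prod(43, 4)
prod(43, 4) = 43 + prod(43, 3)
prod(43, 3) = 43 + prod(43, 2)
prod(43, 2) = 43 + prod(43, 1)
prod(43, 1) = 43 + prod(43, 0)
prod(43, 0) = 0  (base case)
Total: 43 + 43 + 43 + 43 + 43 + 0 = 215

215


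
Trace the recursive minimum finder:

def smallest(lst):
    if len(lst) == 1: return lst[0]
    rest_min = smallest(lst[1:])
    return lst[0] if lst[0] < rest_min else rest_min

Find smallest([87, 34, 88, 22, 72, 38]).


smallest([87, 34, 88, 22, 72, 38]): compare 87 with smallest([34, 88, 22, 72, 38])
smallest([34, 88, 22, 72, 38]): compare 34 with smallest([88, 22, 72, 38])
smallest([88, 22, 72, 38]): compare 88 with smallest([22, 72, 38])
smallest([22, 72, 38]): compare 22 with smallest([72, 38])
smallest([72, 38]): compare 72 with smallest([38])
smallest([38]) = 38  (base case)
Compare 72 with 38 -> 38
Compare 22 with 38 -> 22
Compare 88 with 22 -> 22
Compare 34 with 22 -> 22
Compare 87 with 22 -> 22

22


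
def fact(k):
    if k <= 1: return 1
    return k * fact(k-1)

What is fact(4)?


fact(4)
= 4 * fact(3)
= 4 * 3 * fact(2)
= 4 * 3 * 2 * fact(1)
= 4 * 3 * 2 * 1
= 24

24


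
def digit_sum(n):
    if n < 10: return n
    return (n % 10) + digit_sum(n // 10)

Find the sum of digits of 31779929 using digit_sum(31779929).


digit_sum(31779929) = 9 + digit_sum(3177992)
digit_sum(3177992) = 2 + digit_sum(317799)
digit_sum(317799) = 9 + digit_sum(31779)
digit_sum(31779) = 9 + digit_sum(3177)
digit_sum(3177) = 7 + digit_sum(317)
digit_sum(317) = 7 + digit_sum(31)
digit_sum(31) = 1 + digit_sum(3)
digit_sum(3) = 3  (base case)
Total: 9 + 2 + 9 + 9 + 7 + 7 + 1 + 3 = 47

47


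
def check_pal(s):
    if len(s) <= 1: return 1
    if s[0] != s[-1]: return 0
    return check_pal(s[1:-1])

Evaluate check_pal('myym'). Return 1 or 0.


check_pal('myym'): s[0]='m' == s[-1]='m' -> check check_pal('yy')
check_pal('yy'): s[0]='y' == s[-1]='y' -> check check_pal('')
check_pal(''): len <= 1 -> return 1  (base case)
Result: 1 (palindrome)

1


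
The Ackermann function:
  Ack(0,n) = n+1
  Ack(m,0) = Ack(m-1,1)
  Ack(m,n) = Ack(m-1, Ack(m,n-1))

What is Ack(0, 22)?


Ack(0, 22) = 23
Result: Ack(0, 22) = 23

23


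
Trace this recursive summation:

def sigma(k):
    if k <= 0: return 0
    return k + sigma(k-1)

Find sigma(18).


sigma(18)
= 18 + 17 + 16 + 15 + 14 + 13 + 12 + 11 + 10 + 9 + 8 + 7 + 6 + 5 + 4 + 3 + 2 + 1 + sigma(0)
= 18 + 17 + 16 + 15 + 14 + 13 + 12 + 11 + 10 + 9 + 8 + 7 + 6 + 5 + 4 + 3 + 2 + 1 + 0
= 171

171


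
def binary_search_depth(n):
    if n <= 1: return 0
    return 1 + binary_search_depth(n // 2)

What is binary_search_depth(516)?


516 / 2 = 258
258 / 2 = 129
129 / 2 = 64
64 / 2 = 32
32 / 2 = 16
16 / 2 = 8
8 / 2 = 4
4 / 2 = 2
2 / 2 = 1
Reached 1 after 9 halvings

9


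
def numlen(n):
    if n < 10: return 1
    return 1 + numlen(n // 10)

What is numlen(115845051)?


numlen(115845051) = 1 + numlen(11584505)
numlen(11584505) = 1 + numlen(1158450)
numlen(1158450) = 1 + numlen(115845)
numlen(115845) = 1 + numlen(11584)
numlen(11584) = 1 + numlen(1158)
numlen(1158) = 1 + numlen(115)
numlen(115) = 1 + numlen(11)
numlen(11) = 1 + numlen(1)
numlen(1) = 1  (base case: 1 < 10)
Unwinding: 1 + 1 + 1 + 1 + 1 + 1 + 1 + 1 + 1 = 9

9


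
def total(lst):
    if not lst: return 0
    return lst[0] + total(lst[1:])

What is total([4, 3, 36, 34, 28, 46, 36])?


total([4, 3, 36, 34, 28, 46, 36]) = 4 + total([3, 36, 34, 28, 46, 36])
total([3, 36, 34, 28, 46, 36]) = 3 + total([36, 34, 28, 46, 36])
total([36, 34, 28, 46, 36]) = 36 + total([34, 28, 46, 36])
total([34, 28, 46, 36]) = 34 + total([28, 46, 36])
total([28, 46, 36]) = 28 + total([46, 36])
total([46, 36]) = 46 + total([36])
total([36]) = 36 + total([])
total([]) = 0  (base case)
Total: 4 + 3 + 36 + 34 + 28 + 46 + 36 + 0 = 187

187


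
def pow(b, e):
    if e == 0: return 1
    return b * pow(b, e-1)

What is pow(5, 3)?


pow(5, 3)
= 5 * pow(5, 2)
= 5 * 5 * pow(5, 1)
= 5 * 5 * 5 * pow(5, 0)
= 5 * 5 * 5 * 1
= 125

125


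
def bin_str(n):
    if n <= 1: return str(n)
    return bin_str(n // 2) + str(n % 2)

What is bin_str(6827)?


bin_str(6827) = bin_str(3413) + '1'
bin_str(3413) = bin_str(1706) + '1'
bin_str(1706) = bin_str(853) + '0'
bin_str(853) = bin_str(426) + '1'
bin_str(426) = bin_str(213) + '0'
bin_str(213) = bin_str(106) + '1'
bin_str(106) = bin_str(53) + '0'
bin_str(53) = bin_str(26) + '1'
bin_str(26) = bin_str(13) + '0'
bin_str(13) = bin_str(6) + '1'
bin_str(6) = bin_str(3) + '0'
bin_str(3) = bin_str(1) + '1'
bin_str(1) = '1'  (base case)
Concatenating: '1' + '1' + '0' + '1' + '0' + '1' + '0' + '1' + '0' + '1' + '0' + '1' + '1' = '1101010101011'

1101010101011


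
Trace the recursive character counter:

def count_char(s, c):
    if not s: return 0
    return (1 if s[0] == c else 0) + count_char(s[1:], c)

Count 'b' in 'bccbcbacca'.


s[0]='b' == 'b' -> 1
s[0]='c' != 'b' -> 0
s[0]='c' != 'b' -> 0
s[0]='b' == 'b' -> 1
s[0]='c' != 'b' -> 0
s[0]='b' == 'b' -> 1
s[0]='a' != 'b' -> 0
s[0]='c' != 'b' -> 0
s[0]='c' != 'b' -> 0
s[0]='a' != 'b' -> 0
Sum: 1 + 0 + 0 + 1 + 0 + 1 + 0 + 0 + 0 + 0 = 3

3


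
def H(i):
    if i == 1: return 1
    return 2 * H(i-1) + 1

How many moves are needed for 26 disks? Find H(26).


H(26) = 2 * H(25) + 1
H(25) = 2 * H(24) + 1
H(24) = 2 * H(23) + 1
H(23) = 2 * H(22) + 1
H(22) = 2 * H(21) + 1
H(21) = 2 * H(20) + 1
H(20) = 2 * H(19) + 1
H(19) = 2 * H(18) + 1
H(18) = 2 * H(17) + 1
H(17) = 2 * H(16) + 1
H(16) = 2 * H(15) + 1
H(15) = 2 * H(14) + 1
H(14) = 2 * H(13) + 1
H(13) = 2 * H(12) + 1
H(12) = 2 * H(11) + 1
H(11) = 2 * H(10) + 1
H(10) = 2 * H(9) + 1
H(9) = 2 * H(8) + 1
H(8) = 2 * H(7) + 1
H(7) = 2 * H(6) + 1
H(6) = 2 * H(5) + 1
H(5) = 2 * H(4) + 1
H(4) = 2 * H(3) + 1
H(3) = 2 * H(2) + 1
H(2) = 2 * H(1) + 1
H(1) = 1  (base case)
H(2) = 2 * 1 + 1 = 3
H(3) = 2 * 3 + 1 = 7
H(4) = 2 * 7 + 1 = 15
H(5) = 2 * 15 + 1 = 31
H(6) = 2 * 31 + 1 = 63
H(7) = 2 * 63 + 1 = 127
H(8) = 2 * 127 + 1 = 255
H(9) = 2 * 255 + 1 = 511
H(10) = 2 * 511 + 1 = 1023
H(11) = 2 * 1023 + 1 = 2047
H(12) = 2 * 2047 + 1 = 4095
H(13) = 2 * 4095 + 1 = 8191
H(14) = 2 * 8191 + 1 = 16383
H(15) = 2 * 16383 + 1 = 32767
H(16) = 2 * 32767 + 1 = 65535
H(17) = 2 * 65535 + 1 = 131071
H(18) = 2 * 131071 + 1 = 262143
H(19) = 2 * 262143 + 1 = 524287
H(20) = 2 * 524287 + 1 = 1048575
H(21) = 2 * 1048575 + 1 = 2097151
H(22) = 2 * 2097151 + 1 = 4194303
H(23) = 2 * 4194303 + 1 = 8388607
H(24) = 2 * 8388607 + 1 = 16777215
H(25) = 2 * 16777215 + 1 = 33554431
H(26) = 2 * 33554431 + 1 = 67108863

67108863


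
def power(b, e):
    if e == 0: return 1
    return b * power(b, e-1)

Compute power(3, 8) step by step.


power(3, 8)
= 3 * power(3, 7)
= 3 * 3 * power(3, 6)
= 3 * 3 * 3 * power(3, 5)
= 3 * 3 * 3 * 3 * power(3, 4)
= 3 * 3 * 3 * 3 * 3 * power(3, 3)
= 3 * 3 * 3 * 3 * 3 * 3 * power(3, 2)
= 3 * 3 * 3 * 3 * 3 * 3 * 3 * power(3, 1)
= 3 * 3 * 3 * 3 * 3 * 3 * 3 * 3 * power(3, 0)
= 3 * 3 * 3 * 3 * 3 * 3 * 3 * 3 * 1
= 6561

6561


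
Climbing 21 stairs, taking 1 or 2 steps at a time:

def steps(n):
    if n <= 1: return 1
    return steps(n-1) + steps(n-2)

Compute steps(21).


Building up from base cases:
steps(0) = 1
steps(1) = 1
steps(2) = steps(1) + steps(0) = 1 + 1 = 2
steps(3) = steps(2) + steps(1) = 2 + 1 = 3
steps(4) = steps(3) + steps(2) = 3 + 2 = 5
steps(5) = steps(4) + steps(3) = 5 + 3 = 8
steps(6) = steps(5) + steps(4) = 8 + 5 = 13
steps(7) = steps(6) + steps(5) = 13 + 8 = 21
steps(8) = steps(7) + steps(6) = 21 + 13 = 34
steps(9) = steps(8) + steps(7) = 34 + 21 = 55
steps(10) = steps(9) + steps(8) = 55 + 34 = 89
steps(11) = steps(10) + steps(9) = 89 + 55 = 144
steps(12) = steps(11) + steps(10) = 144 + 89 = 233
steps(13) = steps(12) + steps(11) = 233 + 144 = 377
steps(14) = steps(13) + steps(12) = 377 + 233 = 610
steps(15) = steps(14) + steps(13) = 610 + 377 = 987
steps(16) = steps(15) + steps(14) = 987 + 610 = 1597
steps(17) = steps(16) + steps(15) = 1597 + 987 = 2584
steps(18) = steps(17) + steps(16) = 2584 + 1597 = 4181
steps(19) = steps(18) + steps(17) = 4181 + 2584 = 6765
steps(20) = steps(19) + steps(18) = 6765 + 4181 = 10946
steps(21) = steps(20) + steps(19) = 10946 + 6765 = 17711

17711


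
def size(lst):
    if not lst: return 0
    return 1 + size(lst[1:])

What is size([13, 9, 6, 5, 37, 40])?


size([13, 9, 6, 5, 37, 40]) = 1 + size([9, 6, 5, 37, 40])
size([9, 6, 5, 37, 40]) = 1 + size([6, 5, 37, 40])
size([6, 5, 37, 40]) = 1 + size([5, 37, 40])
size([5, 37, 40]) = 1 + size([37, 40])
size([37, 40]) = 1 + size([40])
size([40]) = 1 + size([])
size([]) = 0  (base case)
Unwinding: 1 + 1 + 1 + 1 + 1 + 1 + 0 = 6

6


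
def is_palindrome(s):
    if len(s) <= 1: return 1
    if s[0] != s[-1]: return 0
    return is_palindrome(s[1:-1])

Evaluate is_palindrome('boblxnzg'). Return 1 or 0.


is_palindrome('boblxnzg'): s[0]='b' != s[-1]='g' -> return 0
Result: 0 (not a palindrome)

0


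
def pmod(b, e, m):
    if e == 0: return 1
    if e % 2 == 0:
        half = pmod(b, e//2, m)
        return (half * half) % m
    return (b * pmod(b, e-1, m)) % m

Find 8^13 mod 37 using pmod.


pmod(8, 13, 37): e is odd, compute pmod(8, 12, 37)
  pmod(8, 12, 37): e is even, compute pmod(8, 6, 37)
    pmod(8, 6, 37): e is even, compute pmod(8, 3, 37)
      pmod(8, 3, 37): e is odd, compute pmod(8, 2, 37)
        pmod(8, 2, 37): e is even, compute pmod(8, 1, 37)
          pmod(8, 1, 37): e is odd, compute pmod(8, 0, 37)
          pmod(8, 0, 37) = 1
          (8 * 1) % 37 = 8
        half=8, (8*8) % 37 = 27
      (8 * 27) % 37 = 31
    half=31, (31*31) % 37 = 36
  half=36, (36*36) % 37 = 1
(8 * 1) % 37 = 8

8


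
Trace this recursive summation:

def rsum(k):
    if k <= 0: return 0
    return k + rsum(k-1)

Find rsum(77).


rsum(77)
= 77 + 76 + 75 + 74 + 73 + 72 + 71 + 70 + 69 + 68 + 67 + 66 + 65 + 64 + 63 + 62 + 61 + 60 + 59 + 58 + 57 + 56 + 55 + 54 + 53 + 52 + 51 + 50 + 49 + 48 + 47 + 46 + 45 + 44 + 43 + 42 + 41 + 40 + 39 + 38 + 37 + 36 + 35 + 34 + 33 + 32 + 31 + 30 + 29 + 28 + 27 + 26 + 25 + 24 + 23 + 22 + 21 + 20 + 19 + 18 + 17 + 16 + 15 + 14 + 13 + 12 + 11 + 10 + 9 + 8 + 7 + 6 + 5 + 4 + 3 + 2 + 1 + rsum(0)
= 77 + 76 + 75 + 74 + 73 + 72 + 71 + 70 + 69 + 68 + 67 + 66 + 65 + 64 + 63 + 62 + 61 + 60 + 59 + 58 + 57 + 56 + 55 + 54 + 53 + 52 + 51 + 50 + 49 + 48 + 47 + 46 + 45 + 44 + 43 + 42 + 41 + 40 + 39 + 38 + 37 + 36 + 35 + 34 + 33 + 32 + 31 + 30 + 29 + 28 + 27 + 26 + 25 + 24 + 23 + 22 + 21 + 20 + 19 + 18 + 17 + 16 + 15 + 14 + 13 + 12 + 11 + 10 + 9 + 8 + 7 + 6 + 5 + 4 + 3 + 2 + 1 + 0
= 3003

3003


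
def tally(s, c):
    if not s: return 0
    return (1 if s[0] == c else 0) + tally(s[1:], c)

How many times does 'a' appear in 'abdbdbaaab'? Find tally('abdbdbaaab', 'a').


s[0]='a' == 'a' -> 1
s[0]='b' != 'a' -> 0
s[0]='d' != 'a' -> 0
s[0]='b' != 'a' -> 0
s[0]='d' != 'a' -> 0
s[0]='b' != 'a' -> 0
s[0]='a' == 'a' -> 1
s[0]='a' == 'a' -> 1
s[0]='a' == 'a' -> 1
s[0]='b' != 'a' -> 0
Sum: 1 + 0 + 0 + 0 + 0 + 0 + 1 + 1 + 1 + 0 = 4

4


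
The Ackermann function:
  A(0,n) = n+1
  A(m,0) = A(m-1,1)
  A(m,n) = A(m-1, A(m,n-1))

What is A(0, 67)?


A(0, 67) = 68
Result: A(0, 67) = 68

68


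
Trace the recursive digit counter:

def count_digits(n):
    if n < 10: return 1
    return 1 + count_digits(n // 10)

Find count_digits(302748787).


count_digits(302748787) = 1 + count_digits(30274878)
count_digits(30274878) = 1 + count_digits(3027487)
count_digits(3027487) = 1 + count_digits(302748)
count_digits(302748) = 1 + count_digits(30274)
count_digits(30274) = 1 + count_digits(3027)
count_digits(3027) = 1 + count_digits(302)
count_digits(302) = 1 + count_digits(30)
count_digits(30) = 1 + count_digits(3)
count_digits(3) = 1  (base case: 3 < 10)
Unwinding: 1 + 1 + 1 + 1 + 1 + 1 + 1 + 1 + 1 = 9

9


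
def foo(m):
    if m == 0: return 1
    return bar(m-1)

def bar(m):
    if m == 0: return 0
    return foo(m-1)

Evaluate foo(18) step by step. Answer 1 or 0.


foo(18) = bar(17)
bar(17) = foo(16)
foo(16) = bar(15)
bar(15) = foo(14)
foo(14) = bar(13)
bar(13) = foo(12)
foo(12) = bar(11)
bar(11) = foo(10)
foo(10) = bar(9)
bar(9) = foo(8)
foo(8) = bar(7)
bar(7) = foo(6)
foo(6) = bar(5)
bar(5) = foo(4)
foo(4) = bar(3)
bar(3) = foo(2)
foo(2) = bar(1)
bar(1) = foo(0)
foo(0) = 1  (base case)
Result: 1

1


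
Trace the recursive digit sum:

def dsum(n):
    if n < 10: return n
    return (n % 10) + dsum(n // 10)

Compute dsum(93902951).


dsum(93902951) = 1 + dsum(9390295)
dsum(9390295) = 5 + dsum(939029)
dsum(939029) = 9 + dsum(93902)
dsum(93902) = 2 + dsum(9390)
dsum(9390) = 0 + dsum(939)
dsum(939) = 9 + dsum(93)
dsum(93) = 3 + dsum(9)
dsum(9) = 9  (base case)
Total: 1 + 5 + 9 + 2 + 0 + 9 + 3 + 9 = 38

38


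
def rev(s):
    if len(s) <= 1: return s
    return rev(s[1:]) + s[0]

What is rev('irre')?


rev('irre') = rev('rre') + 'i'
rev('rre') = rev('re') + 'r'
rev('re') = rev('e') + 'r'
rev('e') = 'e'  (base case)
Concatenating: 'e' + 'r' + 'r' + 'i' = 'erri'

erri


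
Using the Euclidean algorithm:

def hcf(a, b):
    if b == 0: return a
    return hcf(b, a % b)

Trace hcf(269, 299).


hcf(269, 299) = hcf(299, 269)
hcf(299, 269) = hcf(269, 30)
hcf(269, 30) = hcf(30, 29)
hcf(30, 29) = hcf(29, 1)
hcf(29, 1) = hcf(1, 0)
hcf(1, 0) = 1  (base case)

1


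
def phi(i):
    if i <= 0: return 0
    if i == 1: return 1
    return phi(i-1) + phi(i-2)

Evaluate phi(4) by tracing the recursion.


Computing phi(4) bottom-up:
phi(0) = 0
phi(1) = 1
phi(2) = phi(1) + phi(0) = 1 + 0 = 1
phi(3) = phi(2) + phi(1) = 1 + 1 = 2
phi(4) = phi(3) + phi(2) = 2 + 1 = 3

3


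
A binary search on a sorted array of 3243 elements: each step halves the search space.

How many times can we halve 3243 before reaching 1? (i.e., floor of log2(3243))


3243 / 2 = 1621
1621 / 2 = 810
810 / 2 = 405
405 / 2 = 202
202 / 2 = 101
101 / 2 = 50
50 / 2 = 25
25 / 2 = 12
12 / 2 = 6
6 / 2 = 3
3 / 2 = 1
Reached 1 after 11 halvings

11


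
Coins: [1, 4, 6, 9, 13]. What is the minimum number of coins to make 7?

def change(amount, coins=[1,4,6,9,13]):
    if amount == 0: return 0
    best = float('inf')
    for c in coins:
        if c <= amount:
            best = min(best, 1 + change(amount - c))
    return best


Building up with DP:
change(0) = 0
change(1) = min(1+change(0)=1+0=1) = 1
change(2) = min(1+change(1)=1+1=2) = 2
change(3) = min(1+change(2)=1+2=3) = 3
change(4) = min(1+change(3)=1+3=4, 1+change(0)=1+0=1) = 1
change(5) = min(1+change(4)=1+1=2, 1+change(1)=1+1=2) = 2
change(6) = min(1+change(5)=1+2=3, 1+change(2)=1+2=3, 1+change(0)=1+0=1) = 1
change(7) = min(1+change(6)=1+1=2, 1+change(3)=1+3=4, 1+change(1)=1+1=2) = 2

2


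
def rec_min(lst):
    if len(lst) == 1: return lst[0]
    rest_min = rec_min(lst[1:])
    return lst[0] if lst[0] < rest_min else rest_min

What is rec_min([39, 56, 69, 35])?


rec_min([39, 56, 69, 35]): compare 39 with rec_min([56, 69, 35])
rec_min([56, 69, 35]): compare 56 with rec_min([69, 35])
rec_min([69, 35]): compare 69 with rec_min([35])
rec_min([35]) = 35  (base case)
Compare 69 with 35 -> 35
Compare 56 with 35 -> 35
Compare 39 with 35 -> 35

35


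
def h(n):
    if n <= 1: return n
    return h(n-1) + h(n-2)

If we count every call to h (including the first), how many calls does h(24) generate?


Let C(n) = total calls for h(n)
C(0) = 1, C(1) = 1
C(2) = 1 + C(1) + C(0) = 1 + 1 + 1 = 3
C(3) = 1 + C(2) + C(1) = 1 + 3 + 1 = 5
C(4) = 1 + C(3) + C(2) = 1 + 5 + 3 = 9
C(5) = 1 + C(4) + C(3) = 1 + 9 + 5 = 15
C(6) = 1 + C(5) + C(4) = 1 + 15 + 9 = 25
C(7) = 1 + C(6) + C(5) = 1 + 25 + 15 = 41
C(8) = 1 + C(7) + C(6) = 1 + 41 + 25 = 67
C(9) = 1 + C(8) + C(7) = 1 + 67 + 41 = 109
C(10) = 1 + C(9) + C(8) = 1 + 109 + 67 = 177
C(11) = 1 + C(10) + C(9) = 1 + 177 + 109 = 287
C(12) = 1 + C(11) + C(10) = 1 + 287 + 177 = 465
C(13) = 1 + C(12) + C(11) = 1 + 465 + 287 = 753
C(14) = 1 + C(13) + C(12) = 1 + 753 + 465 = 1219
C(15) = 1 + C(14) + C(13) = 1 + 1219 + 753 = 1973
C(16) = 1 + C(15) + C(14) = 1 + 1973 + 1219 = 3193
C(17) = 1 + C(16) + C(15) = 1 + 3193 + 1973 = 5167
C(18) = 1 + C(17) + C(16) = 1 + 5167 + 3193 = 8361
C(19) = 1 + C(18) + C(17) = 1 + 8361 + 5167 = 13529
C(20) = 1 + C(19) + C(18) = 1 + 13529 + 8361 = 21891
C(21) = 1 + C(20) + C(19) = 1 + 21891 + 13529 = 35421
C(22) = 1 + C(21) + C(20) = 1 + 35421 + 21891 = 57313
C(23) = 1 + C(22) + C(21) = 1 + 57313 + 35421 = 92735
C(24) = 1 + C(23) + C(22) = 1 + 92735 + 57313 = 150049

150049


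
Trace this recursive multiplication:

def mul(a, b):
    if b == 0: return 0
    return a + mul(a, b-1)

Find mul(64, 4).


mul(64, 4) = 64 + mul(64, 3)
mul(64, 3) = 64 + mul(64, 2)
mul(64, 2) = 64 + mul(64, 1)
mul(64, 1) = 64 + mul(64, 0)
mul(64, 0) = 0  (base case)
Total: 64 + 64 + 64 + 64 + 0 = 256

256


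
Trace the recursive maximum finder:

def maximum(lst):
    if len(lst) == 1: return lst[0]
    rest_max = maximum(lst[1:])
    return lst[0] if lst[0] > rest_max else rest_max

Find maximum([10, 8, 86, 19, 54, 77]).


maximum([10, 8, 86, 19, 54, 77]): compare 10 with maximum([8, 86, 19, 54, 77])
maximum([8, 86, 19, 54, 77]): compare 8 with maximum([86, 19, 54, 77])
maximum([86, 19, 54, 77]): compare 86 with maximum([19, 54, 77])
maximum([19, 54, 77]): compare 19 with maximum([54, 77])
maximum([54, 77]): compare 54 with maximum([77])
maximum([77]) = 77  (base case)
Compare 54 with 77 -> 77
Compare 19 with 77 -> 77
Compare 86 with 77 -> 86
Compare 8 with 86 -> 86
Compare 10 with 86 -> 86

86


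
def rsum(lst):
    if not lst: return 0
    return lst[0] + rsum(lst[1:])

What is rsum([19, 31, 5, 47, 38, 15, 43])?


rsum([19, 31, 5, 47, 38, 15, 43]) = 19 + rsum([31, 5, 47, 38, 15, 43])
rsum([31, 5, 47, 38, 15, 43]) = 31 + rsum([5, 47, 38, 15, 43])
rsum([5, 47, 38, 15, 43]) = 5 + rsum([47, 38, 15, 43])
rsum([47, 38, 15, 43]) = 47 + rsum([38, 15, 43])
rsum([38, 15, 43]) = 38 + rsum([15, 43])
rsum([15, 43]) = 15 + rsum([43])
rsum([43]) = 43 + rsum([])
rsum([]) = 0  (base case)
Total: 19 + 31 + 5 + 47 + 38 + 15 + 43 + 0 = 198

198


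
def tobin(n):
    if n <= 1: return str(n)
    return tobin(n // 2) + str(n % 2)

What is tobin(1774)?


tobin(1774) = tobin(887) + '0'
tobin(887) = tobin(443) + '1'
tobin(443) = tobin(221) + '1'
tobin(221) = tobin(110) + '1'
tobin(110) = tobin(55) + '0'
tobin(55) = tobin(27) + '1'
tobin(27) = tobin(13) + '1'
tobin(13) = tobin(6) + '1'
tobin(6) = tobin(3) + '0'
tobin(3) = tobin(1) + '1'
tobin(1) = '1'  (base case)
Concatenating: '1' + '1' + '0' + '1' + '1' + '1' + '0' + '1' + '1' + '1' + '0' = '11011101110'

11011101110


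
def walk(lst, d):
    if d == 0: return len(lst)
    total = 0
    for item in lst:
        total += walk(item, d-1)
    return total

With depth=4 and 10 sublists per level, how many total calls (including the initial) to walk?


At depth 0 (root): 1 call
At depth 1: each of 1 parents calls walk on 10 children = 10 calls
At depth 2: each of 10 parents calls walk on 10 children = 100 calls
At depth 3: each of 100 parents calls walk on 10 children = 1000 calls
At depth 4: each of 1000 parents calls walk on 10 children = 10000 calls
Total: 1 + 10 + 100 + 1000 + 10000 = 11111

11111


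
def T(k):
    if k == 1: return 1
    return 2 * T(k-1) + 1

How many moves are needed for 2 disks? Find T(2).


T(2) = 2 * T(1) + 1
T(1) = 1  (base case)
T(2) = 2 * 1 + 1 = 3

3


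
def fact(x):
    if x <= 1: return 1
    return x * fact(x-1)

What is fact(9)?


fact(9)
= 9 * fact(8)
= 9 * 8 * fact(7)
= 9 * 8 * 7 * fact(6)
= 9 * 8 * 7 * 6 * fact(5)
= 9 * 8 * 7 * 6 * 5 * fact(4)
= 9 * 8 * 7 * 6 * 5 * 4 * fact(3)
= 9 * 8 * 7 * 6 * 5 * 4 * 3 * fact(2)
= 9 * 8 * 7 * 6 * 5 * 4 * 3 * 2 * fact(1)
= 9 * 8 * 7 * 6 * 5 * 4 * 3 * 2 * 1
= 362880

362880


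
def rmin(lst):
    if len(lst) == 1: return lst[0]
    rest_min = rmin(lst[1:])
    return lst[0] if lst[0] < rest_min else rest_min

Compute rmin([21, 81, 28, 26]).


rmin([21, 81, 28, 26]): compare 21 with rmin([81, 28, 26])
rmin([81, 28, 26]): compare 81 with rmin([28, 26])
rmin([28, 26]): compare 28 with rmin([26])
rmin([26]) = 26  (base case)
Compare 28 with 26 -> 26
Compare 81 with 26 -> 26
Compare 21 with 26 -> 21

21


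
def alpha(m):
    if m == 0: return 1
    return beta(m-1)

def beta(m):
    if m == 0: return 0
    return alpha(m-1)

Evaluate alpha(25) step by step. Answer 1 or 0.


alpha(25) = beta(24)
beta(24) = alpha(23)
alpha(23) = beta(22)
beta(22) = alpha(21)
alpha(21) = beta(20)
beta(20) = alpha(19)
alpha(19) = beta(18)
beta(18) = alpha(17)
alpha(17) = beta(16)
beta(16) = alpha(15)
alpha(15) = beta(14)
beta(14) = alpha(13)
alpha(13) = beta(12)
beta(12) = alpha(11)
alpha(11) = beta(10)
beta(10) = alpha(9)
alpha(9) = beta(8)
beta(8) = alpha(7)
alpha(7) = beta(6)
beta(6) = alpha(5)
alpha(5) = beta(4)
beta(4) = alpha(3)
alpha(3) = beta(2)
beta(2) = alpha(1)
alpha(1) = beta(0)
beta(0) = 0  (base case)
Result: 0

0


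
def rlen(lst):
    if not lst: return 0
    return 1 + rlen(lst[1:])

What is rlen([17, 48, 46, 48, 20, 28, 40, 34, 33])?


rlen([17, 48, 46, 48, 20, 28, 40, 34, 33]) = 1 + rlen([48, 46, 48, 20, 28, 40, 34, 33])
rlen([48, 46, 48, 20, 28, 40, 34, 33]) = 1 + rlen([46, 48, 20, 28, 40, 34, 33])
rlen([46, 48, 20, 28, 40, 34, 33]) = 1 + rlen([48, 20, 28, 40, 34, 33])
rlen([48, 20, 28, 40, 34, 33]) = 1 + rlen([20, 28, 40, 34, 33])
rlen([20, 28, 40, 34, 33]) = 1 + rlen([28, 40, 34, 33])
rlen([28, 40, 34, 33]) = 1 + rlen([40, 34, 33])
rlen([40, 34, 33]) = 1 + rlen([34, 33])
rlen([34, 33]) = 1 + rlen([33])
rlen([33]) = 1 + rlen([])
rlen([]) = 0  (base case)
Unwinding: 1 + 1 + 1 + 1 + 1 + 1 + 1 + 1 + 1 + 0 = 9

9


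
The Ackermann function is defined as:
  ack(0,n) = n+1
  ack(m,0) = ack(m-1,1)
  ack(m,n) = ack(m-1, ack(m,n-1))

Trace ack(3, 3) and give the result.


ack(3, 3) = ack(2, ack(3, 2))
  ack(3, 2) = ack(2, ack(3, 1))
    ack(3, 1) = ack(2, ack(3, 0))
      ack(3, 0) = ack(2, 1)
        ack(2, 1) = ack(1, ack(2, 0))
          ack(2, 0) = ack(1, 1)
          ack(1, 1) = ack(0, ack(1, 0))
          ack(1, 0) = ack(0, 1)
          ack(0, 1) = 2
            = ack(0, 2)
          ack(0, 2) = 3
          = ack(1, 3)
          ack(1, 3) = ack(0, ack(1, 2))
          ack(1, 2) = ack(0, ack(1, 1))
          ack(1, 1) = ack(0, ack(1, 0))
          ack(1, 0) = ack(0, 1)
          ack(0, 1) = 2
            = ack(0, 2)
          ack(0, 2) = 3
            = ack(0, 3)
          ack(0, 3) = 4
            = ack(0, 4)
          ack(0, 4) = 5
      = ack(2, 5)
      ack(2, 5) = ack(1, ack(2, 4))
... (trace truncated)
Result: ack(3, 3) = 61

61


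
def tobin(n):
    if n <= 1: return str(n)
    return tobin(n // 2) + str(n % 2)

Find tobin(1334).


tobin(1334) = tobin(667) + '0'
tobin(667) = tobin(333) + '1'
tobin(333) = tobin(166) + '1'
tobin(166) = tobin(83) + '0'
tobin(83) = tobin(41) + '1'
tobin(41) = tobin(20) + '1'
tobin(20) = tobin(10) + '0'
tobin(10) = tobin(5) + '0'
tobin(5) = tobin(2) + '1'
tobin(2) = tobin(1) + '0'
tobin(1) = '1'  (base case)
Concatenating: '1' + '0' + '1' + '0' + '0' + '1' + '1' + '0' + '1' + '1' + '0' = '10100110110'

10100110110


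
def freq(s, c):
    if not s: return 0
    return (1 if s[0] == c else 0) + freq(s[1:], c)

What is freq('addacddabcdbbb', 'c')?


s[0]='a' != 'c' -> 0
s[0]='d' != 'c' -> 0
s[0]='d' != 'c' -> 0
s[0]='a' != 'c' -> 0
s[0]='c' == 'c' -> 1
s[0]='d' != 'c' -> 0
s[0]='d' != 'c' -> 0
s[0]='a' != 'c' -> 0
s[0]='b' != 'c' -> 0
s[0]='c' == 'c' -> 1
s[0]='d' != 'c' -> 0
s[0]='b' != 'c' -> 0
s[0]='b' != 'c' -> 0
s[0]='b' != 'c' -> 0
Sum: 0 + 0 + 0 + 0 + 1 + 0 + 0 + 0 + 0 + 1 + 0 + 0 + 0 + 0 = 2

2


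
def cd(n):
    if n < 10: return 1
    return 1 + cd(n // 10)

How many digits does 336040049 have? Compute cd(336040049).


cd(336040049) = 1 + cd(33604004)
cd(33604004) = 1 + cd(3360400)
cd(3360400) = 1 + cd(336040)
cd(336040) = 1 + cd(33604)
cd(33604) = 1 + cd(3360)
cd(3360) = 1 + cd(336)
cd(336) = 1 + cd(33)
cd(33) = 1 + cd(3)
cd(3) = 1  (base case: 3 < 10)
Unwinding: 1 + 1 + 1 + 1 + 1 + 1 + 1 + 1 + 1 = 9

9


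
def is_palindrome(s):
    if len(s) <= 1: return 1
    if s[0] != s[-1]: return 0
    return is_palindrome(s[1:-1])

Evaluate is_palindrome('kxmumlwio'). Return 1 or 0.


is_palindrome('kxmumlwio'): s[0]='k' != s[-1]='o' -> return 0
Result: 0 (not a palindrome)

0


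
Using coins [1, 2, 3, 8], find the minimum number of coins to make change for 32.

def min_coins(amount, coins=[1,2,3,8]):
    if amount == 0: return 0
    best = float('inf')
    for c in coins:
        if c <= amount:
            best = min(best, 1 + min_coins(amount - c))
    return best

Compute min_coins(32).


Building up with DP:
min_coins(0) = 0
min_coins(1) = min(1+min_coins(0)=1+0=1) = 1
min_coins(2) = min(1+min_coins(1)=1+1=2, 1+min_coins(0)=1+0=1) = 1
min_coins(3) = min(1+min_coins(2)=1+1=2, 1+min_coins(1)=1+1=2, 1+min_coins(0)=1+0=1) = 1
min_coins(4) = min(1+min_coins(3)=1+1=2, 1+min_coins(2)=1+1=2, 1+min_coins(1)=1+1=2) = 2
min_coins(5) = min(1+min_coins(4)=1+2=3, 1+min_coins(3)=1+1=2, 1+min_coins(2)=1+1=2) = 2
min_coins(6) = min(1+min_coins(5)=1+2=3, 1+min_coins(4)=1+2=3, 1+min_coins(3)=1+1=2) = 2
min_coins(7) = min(1+min_coins(6)=1+2=3, 1+min_coins(5)=1+2=3, 1+min_coins(4)=1+2=3) = 3
min_coins(8) = min(1+min_coins(7)=1+3=4, 1+min_coins(6)=1+2=3, 1+min_coins(5)=1+2=3, 1+min_coins(0)=1+0=1) = 1
min_coins(9) = min(1+min_coins(8)=1+1=2, 1+min_coins(7)=1+3=4, 1+min_coins(6)=1+2=3, 1+min_coins(1)=1+1=2) = 2
min_coins(10) = min(1+min_coins(9)=1+2=3, 1+min_coins(8)=1+1=2, 1+min_coins(7)=1+3=4, 1+min_coins(2)=1+1=2) = 2
min_coins(11) = min(1+min_coins(10)=1+2=3, 1+min_coins(9)=1+2=3, 1+min_coins(8)=1+1=2, 1+min_coins(3)=1+1=2) = 2
min_coins(12) = min(1+min_coins(11)=1+2=3, 1+min_coins(10)=1+2=3, 1+min_coins(9)=1+2=3, 1+min_coins(4)=1+2=3) = 3
min_coins(13) = min(1+min_coins(12)=1+3=4, 1+min_coins(11)=1+2=3, 1+min_coins(10)=1+2=3, 1+min_coins(5)=1+2=3) = 3
min_coins(14) = min(1+min_coins(13)=1+3=4, 1+min_coins(12)=1+3=4, 1+min_coins(11)=1+2=3, 1+min_coins(6)=1+2=3) = 3
min_coins(15) = min(1+min_coins(14)=1+3=4, 1+min_coins(13)=1+3=4, 1+min_coins(12)=1+3=4, 1+min_coins(7)=1+3=4) = 4
min_coins(16) = min(1+min_coins(15)=1+4=5, 1+min_coins(14)=1+3=4, 1+min_coins(13)=1+3=4, 1+min_coins(8)=1+1=2) = 2
min_coins(17) = min(1+min_coins(16)=1+2=3, 1+min_coins(15)=1+4=5, 1+min_coins(14)=1+3=4, 1+min_coins(9)=1+2=3) = 3
min_coins(18) = min(1+min_coins(17)=1+3=4, 1+min_coins(16)=1+2=3, 1+min_coins(15)=1+4=5, 1+min_coins(10)=1+2=3) = 3
min_coins(19) = min(1+min_coins(18)=1+3=4, 1+min_coins(17)=1+3=4, 1+min_coins(16)=1+2=3, 1+min_coins(11)=1+2=3) = 3
min_coins(20) = min(1+min_coins(19)=1+3=4, 1+min_coins(18)=1+3=4, 1+min_coins(17)=1+3=4, 1+min_coins(12)=1+3=4) = 4
min_coins(21) = min(1+min_coins(20)=1+4=5, 1+min_coins(19)=1+3=4, 1+min_coins(18)=1+3=4, 1+min_coins(13)=1+3=4) = 4
min_coins(22) = min(1+min_coins(21)=1+4=5, 1+min_coins(20)=1+4=5, 1+min_coins(19)=1+3=4, 1+min_coins(14)=1+3=4) = 4
min_coins(23) = min(1+min_coins(22)=1+4=5, 1+min_coins(21)=1+4=5, 1+min_coins(20)=1+4=5, 1+min_coins(15)=1+4=5) = 5
min_coins(24) = min(1+min_coins(23)=1+5=6, 1+min_coins(22)=1+4=5, 1+min_coins(21)=1+4=5, 1+min_coins(16)=1+2=3) = 3
min_coins(25) = min(1+min_coins(24)=1+3=4, 1+min_coins(23)=1+5=6, 1+min_coins(22)=1+4=5, 1+min_coins(17)=1+3=4) = 4
min_coins(26) = min(1+min_coins(25)=1+4=5, 1+min_coins(24)=1+3=4, 1+min_coins(23)=1+5=6, 1+min_coins(18)=1+3=4) = 4
min_coins(27) = min(1+min_coins(26)=1+4=5, 1+min_coins(25)=1+4=5, 1+min_coins(24)=1+3=4, 1+min_coins(19)=1+3=4) = 4
min_coins(28) = min(1+min_coins(27)=1+4=5, 1+min_coins(26)=1+4=5, 1+min_coins(25)=1+4=5, 1+min_coins(20)=1+4=5) = 5
min_coins(29) = min(1+min_coins(28)=1+5=6, 1+min_coins(27)=1+4=5, 1+min_coins(26)=1+4=5, 1+min_coins(21)=1+4=5) = 5
min_coins(30) = min(1+min_coins(29)=1+5=6, 1+min_coins(28)=1+5=6, 1+min_coins(27)=1+4=5, 1+min_coins(22)=1+4=5) = 5
min_coins(31) = min(1+min_coins(30)=1+5=6, 1+min_coins(29)=1+5=6, 1+min_coins(28)=1+5=6, 1+min_coins(23)=1+5=6) = 6
min_coins(32) = min(1+min_coins(31)=1+6=7, 1+min_coins(30)=1+5=6, 1+min_coins(29)=1+5=6, 1+min_coins(24)=1+3=4) = 4

4


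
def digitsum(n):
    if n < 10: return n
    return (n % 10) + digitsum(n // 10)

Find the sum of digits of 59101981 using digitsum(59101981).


digitsum(59101981) = 1 + digitsum(5910198)
digitsum(5910198) = 8 + digitsum(591019)
digitsum(591019) = 9 + digitsum(59101)
digitsum(59101) = 1 + digitsum(5910)
digitsum(5910) = 0 + digitsum(591)
digitsum(591) = 1 + digitsum(59)
digitsum(59) = 9 + digitsum(5)
digitsum(5) = 5  (base case)
Total: 1 + 8 + 9 + 1 + 0 + 1 + 9 + 5 = 34

34


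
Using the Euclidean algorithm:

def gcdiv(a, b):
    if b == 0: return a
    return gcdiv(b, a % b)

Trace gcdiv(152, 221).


gcdiv(152, 221) = gcdiv(221, 152)
gcdiv(221, 152) = gcdiv(152, 69)
gcdiv(152, 69) = gcdiv(69, 14)
gcdiv(69, 14) = gcdiv(14, 13)
gcdiv(14, 13) = gcdiv(13, 1)
gcdiv(13, 1) = gcdiv(1, 0)
gcdiv(1, 0) = 1  (base case)

1


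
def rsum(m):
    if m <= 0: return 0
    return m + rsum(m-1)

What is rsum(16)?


rsum(16)
= 16 + 15 + 14 + 13 + 12 + 11 + 10 + 9 + 8 + 7 + 6 + 5 + 4 + 3 + 2 + 1 + rsum(0)
= 16 + 15 + 14 + 13 + 12 + 11 + 10 + 9 + 8 + 7 + 6 + 5 + 4 + 3 + 2 + 1 + 0
= 136

136


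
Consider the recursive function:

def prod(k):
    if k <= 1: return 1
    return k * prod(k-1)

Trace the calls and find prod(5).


prod(5)
= 5 * prod(4)
= 5 * 4 * prod(3)
= 5 * 4 * 3 * prod(2)
= 5 * 4 * 3 * 2 * prod(1)
= 5 * 4 * 3 * 2 * 1
= 120

120


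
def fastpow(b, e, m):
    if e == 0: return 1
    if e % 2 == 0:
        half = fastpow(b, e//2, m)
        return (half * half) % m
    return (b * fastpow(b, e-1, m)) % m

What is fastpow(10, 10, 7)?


fastpow(10, 10, 7): e is even, compute fastpow(10, 5, 7)
  fastpow(10, 5, 7): e is odd, compute fastpow(10, 4, 7)
    fastpow(10, 4, 7): e is even, compute fastpow(10, 2, 7)
      fastpow(10, 2, 7): e is even, compute fastpow(10, 1, 7)
        fastpow(10, 1, 7): e is odd, compute fastpow(10, 0, 7)
          fastpow(10, 0, 7) = 1
        (10 * 1) % 7 = 3
      half=3, (3*3) % 7 = 2
    half=2, (2*2) % 7 = 4
  (10 * 4) % 7 = 5
half=5, (5*5) % 7 = 4

4


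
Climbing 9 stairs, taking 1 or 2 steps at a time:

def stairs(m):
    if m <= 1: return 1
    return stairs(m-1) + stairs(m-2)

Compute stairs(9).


Building up from base cases:
stairs(0) = 1
stairs(1) = 1
stairs(2) = stairs(1) + stairs(0) = 1 + 1 = 2
stairs(3) = stairs(2) + stairs(1) = 2 + 1 = 3
stairs(4) = stairs(3) + stairs(2) = 3 + 2 = 5
stairs(5) = stairs(4) + stairs(3) = 5 + 3 = 8
stairs(6) = stairs(5) + stairs(4) = 8 + 5 = 13
stairs(7) = stairs(6) + stairs(5) = 13 + 8 = 21
stairs(8) = stairs(7) + stairs(6) = 21 + 13 = 34
stairs(9) = stairs(8) + stairs(7) = 34 + 21 = 55

55


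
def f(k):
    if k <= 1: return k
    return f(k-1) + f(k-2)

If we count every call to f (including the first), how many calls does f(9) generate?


Let C(n) = total calls for f(n)
C(0) = 1, C(1) = 1
C(2) = 1 + C(1) + C(0) = 1 + 1 + 1 = 3
C(3) = 1 + C(2) + C(1) = 1 + 3 + 1 = 5
C(4) = 1 + C(3) + C(2) = 1 + 5 + 3 = 9
C(5) = 1 + C(4) + C(3) = 1 + 9 + 5 = 15
C(6) = 1 + C(5) + C(4) = 1 + 15 + 9 = 25
C(7) = 1 + C(6) + C(5) = 1 + 25 + 15 = 41
C(8) = 1 + C(7) + C(6) = 1 + 41 + 25 = 67
C(9) = 1 + C(8) + C(7) = 1 + 67 + 41 = 109

109


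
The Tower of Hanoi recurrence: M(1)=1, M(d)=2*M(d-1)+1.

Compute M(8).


M(8) = 2 * M(7) + 1
M(7) = 2 * M(6) + 1
M(6) = 2 * M(5) + 1
M(5) = 2 * M(4) + 1
M(4) = 2 * M(3) + 1
M(3) = 2 * M(2) + 1
M(2) = 2 * M(1) + 1
M(1) = 1  (base case)
M(2) = 2 * 1 + 1 = 3
M(3) = 2 * 3 + 1 = 7
M(4) = 2 * 7 + 1 = 15
M(5) = 2 * 15 + 1 = 31
M(6) = 2 * 31 + 1 = 63
M(7) = 2 * 63 + 1 = 127
M(8) = 2 * 127 + 1 = 255

255


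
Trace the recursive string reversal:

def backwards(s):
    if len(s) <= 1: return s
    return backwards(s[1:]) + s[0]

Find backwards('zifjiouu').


backwards('zifjiouu') = backwards('ifjiouu') + 'z'
backwards('ifjiouu') = backwards('fjiouu') + 'i'
backwards('fjiouu') = backwards('jiouu') + 'f'
backwards('jiouu') = backwards('iouu') + 'j'
backwards('iouu') = backwards('ouu') + 'i'
backwards('ouu') = backwards('uu') + 'o'
backwards('uu') = backwards('u') + 'u'
backwards('u') = 'u'  (base case)
Concatenating: 'u' + 'u' + 'o' + 'i' + 'j' + 'f' + 'i' + 'z' = 'uuoijfiz'

uuoijfiz


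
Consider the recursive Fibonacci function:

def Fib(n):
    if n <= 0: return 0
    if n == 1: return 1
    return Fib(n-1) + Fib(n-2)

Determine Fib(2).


Computing Fib(2) bottom-up:
Fib(0) = 0
Fib(1) = 1
Fib(2) = Fib(1) + Fib(0) = 1 + 0 = 1

1


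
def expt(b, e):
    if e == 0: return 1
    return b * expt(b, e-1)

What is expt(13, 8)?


expt(13, 8)
= 13 * expt(13, 7)
= 13 * 13 * expt(13, 6)
= 13 * 13 * 13 * expt(13, 5)
= 13 * 13 * 13 * 13 * expt(13, 4)
= 13 * 13 * 13 * 13 * 13 * expt(13, 3)
= 13 * 13 * 13 * 13 * 13 * 13 * expt(13, 2)
= 13 * 13 * 13 * 13 * 13 * 13 * 13 * expt(13, 1)
= 13 * 13 * 13 * 13 * 13 * 13 * 13 * 13 * expt(13, 0)
= 13 * 13 * 13 * 13 * 13 * 13 * 13 * 13 * 1
= 815730721

815730721


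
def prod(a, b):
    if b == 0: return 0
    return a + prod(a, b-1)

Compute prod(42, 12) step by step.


prod(42, 12) = 42 + prod(42, 11)
prod(42, 11) = 42 + prod(42, 10)
prod(42, 10) = 42 + prod(42, 9)
prod(42, 9) = 42 + prod(42, 8)
prod(42, 8) = 42 + prod(42, 7)
prod(42, 7) = 42 + prod(42, 6)
prod(42, 6) = 42 + prod(42, 5)
prod(42, 5) = 42 + prod(42, 4)
prod(42, 4) = 42 + prod(42, 3)
prod(42, 3) = 42 + prod(42, 2)
prod(42, 2) = 42 + prod(42, 1)
prod(42, 1) = 42 + prod(42, 0)
prod(42, 0) = 0  (base case)
Total: 42 + 42 + 42 + 42 + 42 + 42 + 42 + 42 + 42 + 42 + 42 + 42 + 0 = 504

504


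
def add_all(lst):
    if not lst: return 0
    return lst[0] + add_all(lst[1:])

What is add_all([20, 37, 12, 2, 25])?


add_all([20, 37, 12, 2, 25]) = 20 + add_all([37, 12, 2, 25])
add_all([37, 12, 2, 25]) = 37 + add_all([12, 2, 25])
add_all([12, 2, 25]) = 12 + add_all([2, 25])
add_all([2, 25]) = 2 + add_all([25])
add_all([25]) = 25 + add_all([])
add_all([]) = 0  (base case)
Total: 20 + 37 + 12 + 2 + 25 + 0 = 96

96


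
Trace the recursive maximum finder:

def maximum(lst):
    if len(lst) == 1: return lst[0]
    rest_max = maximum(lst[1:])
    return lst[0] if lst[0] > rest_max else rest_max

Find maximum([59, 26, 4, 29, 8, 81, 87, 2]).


maximum([59, 26, 4, 29, 8, 81, 87, 2]): compare 59 with maximum([26, 4, 29, 8, 81, 87, 2])
maximum([26, 4, 29, 8, 81, 87, 2]): compare 26 with maximum([4, 29, 8, 81, 87, 2])
maximum([4, 29, 8, 81, 87, 2]): compare 4 with maximum([29, 8, 81, 87, 2])
maximum([29, 8, 81, 87, 2]): compare 29 with maximum([8, 81, 87, 2])
maximum([8, 81, 87, 2]): compare 8 with maximum([81, 87, 2])
maximum([81, 87, 2]): compare 81 with maximum([87, 2])
maximum([87, 2]): compare 87 with maximum([2])
maximum([2]) = 2  (base case)
Compare 87 with 2 -> 87
Compare 81 with 87 -> 87
Compare 8 with 87 -> 87
Compare 29 with 87 -> 87
Compare 4 with 87 -> 87
Compare 26 with 87 -> 87
Compare 59 with 87 -> 87

87


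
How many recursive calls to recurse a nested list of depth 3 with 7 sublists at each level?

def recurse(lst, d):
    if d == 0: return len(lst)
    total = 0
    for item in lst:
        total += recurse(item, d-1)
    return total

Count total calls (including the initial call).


At depth 0 (root): 1 call
At depth 1: each of 1 parents calls recurse on 7 children = 7 calls
At depth 2: each of 7 parents calls recurse on 7 children = 49 calls
At depth 3: each of 49 parents calls recurse on 7 children = 343 calls
Total: 1 + 7 + 49 + 343 = 400

400


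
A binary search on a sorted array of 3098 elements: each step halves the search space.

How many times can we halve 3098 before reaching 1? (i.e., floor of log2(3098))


3098 / 2 = 1549
1549 / 2 = 774
774 / 2 = 387
387 / 2 = 193
193 / 2 = 96
96 / 2 = 48
48 / 2 = 24
24 / 2 = 12
12 / 2 = 6
6 / 2 = 3
3 / 2 = 1
Reached 1 after 11 halvings

11


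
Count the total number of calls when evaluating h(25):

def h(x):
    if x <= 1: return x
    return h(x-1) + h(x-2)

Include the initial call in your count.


Let C(n) = total calls for h(n)
C(0) = 1, C(1) = 1
C(2) = 1 + C(1) + C(0) = 1 + 1 + 1 = 3
C(3) = 1 + C(2) + C(1) = 1 + 3 + 1 = 5
C(4) = 1 + C(3) + C(2) = 1 + 5 + 3 = 9
C(5) = 1 + C(4) + C(3) = 1 + 9 + 5 = 15
C(6) = 1 + C(5) + C(4) = 1 + 15 + 9 = 25
C(7) = 1 + C(6) + C(5) = 1 + 25 + 15 = 41
C(8) = 1 + C(7) + C(6) = 1 + 41 + 25 = 67
C(9) = 1 + C(8) + C(7) = 1 + 67 + 41 = 109
C(10) = 1 + C(9) + C(8) = 1 + 109 + 67 = 177
C(11) = 1 + C(10) + C(9) = 1 + 177 + 109 = 287
C(12) = 1 + C(11) + C(10) = 1 + 287 + 177 = 465
C(13) = 1 + C(12) + C(11) = 1 + 465 + 287 = 753
C(14) = 1 + C(13) + C(12) = 1 + 753 + 465 = 1219
C(15) = 1 + C(14) + C(13) = 1 + 1219 + 753 = 1973
C(16) = 1 + C(15) + C(14) = 1 + 1973 + 1219 = 3193
C(17) = 1 + C(16) + C(15) = 1 + 3193 + 1973 = 5167
C(18) = 1 + C(17) + C(16) = 1 + 5167 + 3193 = 8361
C(19) = 1 + C(18) + C(17) = 1 + 8361 + 5167 = 13529
C(20) = 1 + C(19) + C(18) = 1 + 13529 + 8361 = 21891
C(21) = 1 + C(20) + C(19) = 1 + 21891 + 13529 = 35421
C(22) = 1 + C(21) + C(20) = 1 + 35421 + 21891 = 57313
C(23) = 1 + C(22) + C(21) = 1 + 57313 + 35421 = 92735
C(24) = 1 + C(23) + C(22) = 1 + 92735 + 57313 = 150049
C(25) = 1 + C(24) + C(23) = 1 + 150049 + 92735 = 242785

242785


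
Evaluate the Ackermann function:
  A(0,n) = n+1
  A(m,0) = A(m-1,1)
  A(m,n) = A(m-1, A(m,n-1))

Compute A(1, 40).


A(1, 40) = A(0, A(1, 39))
  A(1, 39) = A(0, A(1, 38))
    A(1, 38) = A(0, A(1, 37))
      A(1, 37) = A(0, A(1, 36))
        A(1, 36) = A(0, A(1, 35))
          A(1, 35) = A(0, A(1, 34))
          A(1, 34) = A(0, A(1, 33))
          A(1, 33) = A(0, A(1, 32))
          A(1, 32) = A(0, A(1, 31))
          A(1, 31) = A(0, A(1, 30))
          A(1, 30) = A(0, A(1, 29))
          A(1, 29) = A(0, A(1, 28))
          A(1, 28) = A(0, A(1, 27))
          A(1, 27) = A(0, A(1, 26))
          A(1, 26) = A(0, A(1, 25))
          A(1, 25) = A(0, A(1, 24))
          A(1, 24) = A(0, A(1, 23))
          A(1, 23) = A(0, A(1, 22))
          A(1, 22) = A(0, A(1, 21))
          A(1, 21) = A(0, A(1, 20))
          A(1, 20) = A(0, A(1, 19))
          A(1, 19) = A(0, A(1, 18))
          A(1, 18) = A(0, A(1, 17))
          A(1, 17) = A(0, A(1, 16))
          A(1, 16) = A(0, A(1, 15))
... (trace truncated)
Result: A(1, 40) = 42

42
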